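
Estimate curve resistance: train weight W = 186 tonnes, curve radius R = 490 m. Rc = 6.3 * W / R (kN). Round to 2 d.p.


Rc = 6.3 * W / R
Rc = 6.3 * 186 / 490
Rc = 1171.8 / 490
Rc = 2.39 kN

2.39


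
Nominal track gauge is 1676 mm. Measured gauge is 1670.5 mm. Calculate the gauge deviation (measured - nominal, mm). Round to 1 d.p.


Deviation = measured - nominal
Deviation = 1670.5 - 1676
Deviation = -5.5 mm

-5.5


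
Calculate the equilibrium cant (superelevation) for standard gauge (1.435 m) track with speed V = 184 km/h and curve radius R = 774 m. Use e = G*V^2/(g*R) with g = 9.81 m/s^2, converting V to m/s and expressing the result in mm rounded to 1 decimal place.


Convert speed: V = 184 / 3.6 = 51.1111 m/s
Apply formula: e = 1.435 * 51.1111^2 / (9.81 * 774)
e = 1.435 * 2612.3457 / 7592.94
e = 0.493711 m = 493.7 mm

493.7


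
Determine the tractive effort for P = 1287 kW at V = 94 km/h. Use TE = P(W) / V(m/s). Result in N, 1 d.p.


Convert: P = 1287 kW = 1287000 W
V = 94 / 3.6 = 26.1111 m/s
TE = 1287000 / 26.1111
TE = 49289.4 N

49289.4


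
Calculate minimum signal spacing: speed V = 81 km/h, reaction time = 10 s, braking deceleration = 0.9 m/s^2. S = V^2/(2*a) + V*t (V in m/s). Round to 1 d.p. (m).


V = 81 / 3.6 = 22.5 m/s
Braking distance = 22.5^2 / (2*0.9) = 281.25 m
Sighting distance = 22.5 * 10 = 225.0 m
S = 281.25 + 225.0 = 506.3 m

506.3


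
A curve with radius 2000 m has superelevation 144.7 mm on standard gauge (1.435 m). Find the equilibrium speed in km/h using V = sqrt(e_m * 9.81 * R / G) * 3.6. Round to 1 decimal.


Convert cant: e = 144.7 mm = 0.1447 m
V_ms = sqrt(0.1447 * 9.81 * 2000 / 1.435)
V_ms = sqrt(1978.406969) = 44.4793 m/s
V = 44.4793 * 3.6 = 160.1 km/h

160.1


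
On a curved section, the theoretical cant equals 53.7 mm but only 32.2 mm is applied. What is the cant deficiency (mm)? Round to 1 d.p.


Cant deficiency = equilibrium cant - actual cant
CD = 53.7 - 32.2
CD = 21.5 mm

21.5


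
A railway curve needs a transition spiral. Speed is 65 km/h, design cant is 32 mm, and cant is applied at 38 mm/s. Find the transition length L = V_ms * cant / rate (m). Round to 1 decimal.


Convert speed: V = 65 / 3.6 = 18.0556 m/s
L = 18.0556 * 32 / 38
L = 577.7778 / 38
L = 15.2 m

15.2


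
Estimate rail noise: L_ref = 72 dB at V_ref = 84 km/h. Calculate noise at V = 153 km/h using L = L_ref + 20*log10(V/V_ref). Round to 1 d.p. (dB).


V/V_ref = 153 / 84 = 1.821429
log10(1.821429) = 0.260412
20 * 0.260412 = 5.2082
L = 72 + 5.2082 = 77.2 dB

77.2


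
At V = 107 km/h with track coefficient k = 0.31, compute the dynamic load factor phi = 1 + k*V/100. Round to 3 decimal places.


phi = 1 + k * V / 100
phi = 1 + 0.31 * 107 / 100
phi = 1 + 0.3317
phi = 1.332

1.332


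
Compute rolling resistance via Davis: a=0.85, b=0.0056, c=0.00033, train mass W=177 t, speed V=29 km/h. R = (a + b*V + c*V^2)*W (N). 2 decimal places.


b*V = 0.0056 * 29 = 0.1624
c*V^2 = 0.00033 * 841 = 0.27753
R_per_t = 0.85 + 0.1624 + 0.27753 = 1.28993 N/t
R_total = 1.28993 * 177 = 228.32 N

228.32


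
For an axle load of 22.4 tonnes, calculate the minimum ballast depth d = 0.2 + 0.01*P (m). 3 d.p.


d = 0.2 + 0.01 * 22.4
d = 0.2 + 0.224
d = 0.424 m

0.424


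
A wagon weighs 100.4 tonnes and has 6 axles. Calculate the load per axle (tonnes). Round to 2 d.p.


Load per axle = total weight / number of axles
Load = 100.4 / 6
Load = 16.73 tonnes

16.73


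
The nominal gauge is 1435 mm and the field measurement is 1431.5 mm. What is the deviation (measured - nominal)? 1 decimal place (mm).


Deviation = measured - nominal
Deviation = 1431.5 - 1435
Deviation = -3.5 mm

-3.5


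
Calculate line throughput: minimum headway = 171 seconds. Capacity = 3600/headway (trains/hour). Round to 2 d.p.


Capacity = 3600 / headway
Capacity = 3600 / 171
Capacity = 21.05 trains/hour

21.05


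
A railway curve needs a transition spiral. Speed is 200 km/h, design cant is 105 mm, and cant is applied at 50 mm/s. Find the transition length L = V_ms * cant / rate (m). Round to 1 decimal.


Convert speed: V = 200 / 3.6 = 55.5556 m/s
L = 55.5556 * 105 / 50
L = 5833.3333 / 50
L = 116.7 m

116.7


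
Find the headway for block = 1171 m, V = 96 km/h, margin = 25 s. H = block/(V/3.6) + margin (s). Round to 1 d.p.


V = 96 / 3.6 = 26.6667 m/s
Block traversal time = 1171 / 26.6667 = 43.9125 s
Headway = 43.9125 + 25
Headway = 68.9 s

68.9


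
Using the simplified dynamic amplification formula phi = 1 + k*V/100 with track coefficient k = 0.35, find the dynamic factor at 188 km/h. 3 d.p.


phi = 1 + k * V / 100
phi = 1 + 0.35 * 188 / 100
phi = 1 + 0.658
phi = 1.658

1.658


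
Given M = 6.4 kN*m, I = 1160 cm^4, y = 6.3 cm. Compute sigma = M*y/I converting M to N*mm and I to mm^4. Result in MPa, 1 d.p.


Convert units:
M = 6.4 kN*m = 6400000 N*mm
y = 6.3 cm = 63 mm
I = 1160 cm^4 = 11600000 mm^4
sigma = 6400000 * 63 / 11600000
sigma = 34.8 MPa

34.8


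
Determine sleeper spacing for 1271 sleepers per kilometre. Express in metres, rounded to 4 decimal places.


Spacing = 1000 m / number of sleepers
Spacing = 1000 / 1271
Spacing = 0.7868 m

0.7868


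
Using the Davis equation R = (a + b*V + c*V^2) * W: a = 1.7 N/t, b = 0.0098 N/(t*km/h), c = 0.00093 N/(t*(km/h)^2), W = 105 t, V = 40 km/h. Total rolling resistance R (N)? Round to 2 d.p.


b*V = 0.0098 * 40 = 0.392
c*V^2 = 0.00093 * 1600 = 1.488
R_per_t = 1.7 + 0.392 + 1.488 = 3.58 N/t
R_total = 3.58 * 105 = 375.90 N

375.90


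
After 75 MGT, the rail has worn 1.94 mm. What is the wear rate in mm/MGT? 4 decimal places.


Wear rate = total wear / cumulative tonnage
Rate = 1.94 / 75
Rate = 0.0259 mm/MGT

0.0259


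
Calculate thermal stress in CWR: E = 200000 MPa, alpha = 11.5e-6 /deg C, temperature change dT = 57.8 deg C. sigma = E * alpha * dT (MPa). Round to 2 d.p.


sigma = E * alpha * dT
sigma = 200000 * 11.5e-6 * 57.8
sigma = 2.3 * 57.8
sigma = 132.94 MPa

132.94


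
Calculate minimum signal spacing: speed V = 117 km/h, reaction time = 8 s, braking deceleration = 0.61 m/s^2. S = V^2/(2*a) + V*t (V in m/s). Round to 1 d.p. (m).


V = 117 / 3.6 = 32.5 m/s
Braking distance = 32.5^2 / (2*0.61) = 865.7787 m
Sighting distance = 32.5 * 8 = 260.0 m
S = 865.7787 + 260.0 = 1125.8 m

1125.8


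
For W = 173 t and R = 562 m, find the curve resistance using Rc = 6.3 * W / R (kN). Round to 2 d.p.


Rc = 6.3 * W / R
Rc = 6.3 * 173 / 562
Rc = 1089.9 / 562
Rc = 1.94 kN

1.94


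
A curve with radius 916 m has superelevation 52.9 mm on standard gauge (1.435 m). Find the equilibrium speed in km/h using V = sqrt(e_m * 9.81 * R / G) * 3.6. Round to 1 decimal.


Convert cant: e = 52.9 mm = 0.0529 m
V_ms = sqrt(0.0529 * 9.81 * 916 / 1.435)
V_ms = sqrt(331.259431) = 18.2005 m/s
V = 18.2005 * 3.6 = 65.5 km/h

65.5


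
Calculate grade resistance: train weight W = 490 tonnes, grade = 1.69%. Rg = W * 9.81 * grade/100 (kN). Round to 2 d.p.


Rg = W * 9.81 * grade / 100
Rg = 490 * 9.81 * 1.69 / 100
Rg = 4806.9 * 0.0169
Rg = 81.24 kN

81.24


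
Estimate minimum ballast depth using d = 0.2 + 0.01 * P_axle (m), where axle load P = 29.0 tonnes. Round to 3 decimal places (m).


d = 0.2 + 0.01 * 29.0
d = 0.2 + 0.29
d = 0.490 m

0.490


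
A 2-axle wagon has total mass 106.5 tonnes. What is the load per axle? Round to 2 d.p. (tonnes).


Load per axle = total weight / number of axles
Load = 106.5 / 2
Load = 53.25 tonnes

53.25


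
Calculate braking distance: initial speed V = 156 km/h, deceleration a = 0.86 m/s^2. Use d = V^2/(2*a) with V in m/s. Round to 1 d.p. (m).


Convert speed: V = 156 / 3.6 = 43.3333 m/s
V^2 = 1877.7778
d = 1877.7778 / (2 * 0.86)
d = 1877.7778 / 1.72
d = 1091.7 m

1091.7


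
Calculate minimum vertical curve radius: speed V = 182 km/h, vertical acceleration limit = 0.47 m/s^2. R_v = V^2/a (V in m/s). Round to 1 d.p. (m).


Convert speed: V = 182 / 3.6 = 50.5556 m/s
V^2 = 2555.8642 m^2/s^2
R_v = 2555.8642 / 0.47
R_v = 5438.0 m

5438.0


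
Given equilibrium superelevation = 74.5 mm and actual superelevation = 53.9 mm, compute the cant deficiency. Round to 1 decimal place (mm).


Cant deficiency = equilibrium cant - actual cant
CD = 74.5 - 53.9
CD = 20.6 mm

20.6


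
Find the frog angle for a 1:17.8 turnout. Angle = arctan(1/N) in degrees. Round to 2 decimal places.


1/N = 1/17.8 = 0.05618
angle = arctan(0.05618) = 0.056121 rad
angle = 0.056121 * 180/pi = 3.22 degrees

3.22


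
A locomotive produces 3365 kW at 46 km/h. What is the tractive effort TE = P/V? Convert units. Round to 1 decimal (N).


Convert: P = 3365 kW = 3365000 W
V = 46 / 3.6 = 12.7778 m/s
TE = 3365000 / 12.7778
TE = 263347.8 N

263347.8


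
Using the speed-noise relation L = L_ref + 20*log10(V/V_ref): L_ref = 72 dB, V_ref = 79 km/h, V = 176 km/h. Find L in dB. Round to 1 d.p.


V/V_ref = 176 / 79 = 2.227848
log10(2.227848) = 0.347886
20 * 0.347886 = 6.9577
L = 72 + 6.9577 = 79.0 dB

79.0


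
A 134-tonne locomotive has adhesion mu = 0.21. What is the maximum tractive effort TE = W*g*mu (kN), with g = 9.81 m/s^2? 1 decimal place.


TE_max = W * g * mu
TE_max = 134 * 9.81 * 0.21
TE_max = 1314.54 * 0.21
TE_max = 276.1 kN

276.1


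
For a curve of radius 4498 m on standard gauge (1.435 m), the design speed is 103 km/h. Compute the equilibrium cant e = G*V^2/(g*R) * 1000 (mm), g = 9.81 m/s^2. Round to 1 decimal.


Convert speed: V = 103 / 3.6 = 28.6111 m/s
Apply formula: e = 1.435 * 28.6111^2 / (9.81 * 4498)
e = 1.435 * 818.5957 / 44125.38
e = 0.026622 m = 26.6 mm

26.6


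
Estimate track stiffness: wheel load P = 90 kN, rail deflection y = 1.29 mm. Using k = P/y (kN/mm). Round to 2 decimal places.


Track stiffness k = P / y
k = 90 / 1.29
k = 69.77 kN/mm

69.77


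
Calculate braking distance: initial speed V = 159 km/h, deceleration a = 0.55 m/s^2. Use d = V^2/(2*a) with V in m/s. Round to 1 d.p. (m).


Convert speed: V = 159 / 3.6 = 44.1667 m/s
V^2 = 1950.6944
d = 1950.6944 / (2 * 0.55)
d = 1950.6944 / 1.1
d = 1773.4 m

1773.4


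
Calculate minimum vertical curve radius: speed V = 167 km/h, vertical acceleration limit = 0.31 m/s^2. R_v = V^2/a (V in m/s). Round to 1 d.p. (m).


Convert speed: V = 167 / 3.6 = 46.3889 m/s
V^2 = 2151.929 m^2/s^2
R_v = 2151.929 / 0.31
R_v = 6941.7 m

6941.7


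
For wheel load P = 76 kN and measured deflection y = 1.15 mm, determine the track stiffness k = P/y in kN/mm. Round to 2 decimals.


Track stiffness k = P / y
k = 76 / 1.15
k = 66.09 kN/mm

66.09


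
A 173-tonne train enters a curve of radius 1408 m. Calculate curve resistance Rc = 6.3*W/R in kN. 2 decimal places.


Rc = 6.3 * W / R
Rc = 6.3 * 173 / 1408
Rc = 1089.9 / 1408
Rc = 0.77 kN

0.77


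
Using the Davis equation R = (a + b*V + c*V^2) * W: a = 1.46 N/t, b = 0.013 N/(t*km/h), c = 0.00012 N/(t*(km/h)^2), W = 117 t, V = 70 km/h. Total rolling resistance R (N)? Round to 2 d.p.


b*V = 0.013 * 70 = 0.91
c*V^2 = 0.00012 * 4900 = 0.588
R_per_t = 1.46 + 0.91 + 0.588 = 2.958 N/t
R_total = 2.958 * 117 = 346.09 N

346.09


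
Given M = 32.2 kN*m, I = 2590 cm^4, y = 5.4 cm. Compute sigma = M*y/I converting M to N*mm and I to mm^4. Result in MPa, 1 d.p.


Convert units:
M = 32.2 kN*m = 32200000 N*mm
y = 5.4 cm = 54 mm
I = 2590 cm^4 = 25900000 mm^4
sigma = 32200000 * 54 / 25900000
sigma = 67.1 MPa

67.1


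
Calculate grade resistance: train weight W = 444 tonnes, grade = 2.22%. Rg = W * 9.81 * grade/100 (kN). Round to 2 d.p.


Rg = W * 9.81 * grade / 100
Rg = 444 * 9.81 * 2.22 / 100
Rg = 4355.64 * 0.0222
Rg = 96.70 kN

96.70


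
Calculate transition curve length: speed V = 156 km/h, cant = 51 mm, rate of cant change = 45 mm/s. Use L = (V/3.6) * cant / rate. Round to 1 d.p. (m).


Convert speed: V = 156 / 3.6 = 43.3333 m/s
L = 43.3333 * 51 / 45
L = 2210.0 / 45
L = 49.1 m

49.1


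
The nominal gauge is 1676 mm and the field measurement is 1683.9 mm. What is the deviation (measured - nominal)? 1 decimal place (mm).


Deviation = measured - nominal
Deviation = 1683.9 - 1676
Deviation = 7.9 mm

7.9


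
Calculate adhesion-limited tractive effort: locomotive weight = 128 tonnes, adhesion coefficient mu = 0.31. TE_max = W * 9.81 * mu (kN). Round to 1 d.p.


TE_max = W * g * mu
TE_max = 128 * 9.81 * 0.31
TE_max = 1255.68 * 0.31
TE_max = 389.3 kN

389.3


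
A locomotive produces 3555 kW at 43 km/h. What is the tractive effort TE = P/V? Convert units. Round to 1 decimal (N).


Convert: P = 3555 kW = 3555000 W
V = 43 / 3.6 = 11.9444 m/s
TE = 3555000 / 11.9444
TE = 297627.9 N

297627.9


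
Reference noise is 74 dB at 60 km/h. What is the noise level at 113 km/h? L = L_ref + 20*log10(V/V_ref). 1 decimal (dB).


V/V_ref = 113 / 60 = 1.883333
log10(1.883333) = 0.274927
20 * 0.274927 = 5.4985
L = 74 + 5.4985 = 79.5 dB

79.5


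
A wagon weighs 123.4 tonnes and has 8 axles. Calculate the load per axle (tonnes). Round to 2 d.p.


Load per axle = total weight / number of axles
Load = 123.4 / 8
Load = 15.43 tonnes

15.43


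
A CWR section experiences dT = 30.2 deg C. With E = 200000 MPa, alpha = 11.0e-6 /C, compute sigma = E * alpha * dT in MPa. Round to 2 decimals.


sigma = E * alpha * dT
sigma = 200000 * 11.0e-6 * 30.2
sigma = 2.2 * 30.2
sigma = 66.44 MPa

66.44


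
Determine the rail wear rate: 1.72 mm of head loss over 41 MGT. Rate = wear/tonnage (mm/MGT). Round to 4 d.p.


Wear rate = total wear / cumulative tonnage
Rate = 1.72 / 41
Rate = 0.0420 mm/MGT

0.0420


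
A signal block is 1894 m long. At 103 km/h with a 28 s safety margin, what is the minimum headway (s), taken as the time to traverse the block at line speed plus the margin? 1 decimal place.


V = 103 / 3.6 = 28.6111 m/s
Block traversal time = 1894 / 28.6111 = 66.1981 s
Headway = 66.1981 + 28
Headway = 94.2 s

94.2


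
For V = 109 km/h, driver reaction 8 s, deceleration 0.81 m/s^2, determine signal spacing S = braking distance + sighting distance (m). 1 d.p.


V = 109 / 3.6 = 30.2778 m/s
Braking distance = 30.2778^2 / (2*0.81) = 565.8913 m
Sighting distance = 30.2778 * 8 = 242.2222 m
S = 565.8913 + 242.2222 = 808.1 m

808.1


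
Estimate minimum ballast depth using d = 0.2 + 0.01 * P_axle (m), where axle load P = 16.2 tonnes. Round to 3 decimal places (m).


d = 0.2 + 0.01 * 16.2
d = 0.2 + 0.162
d = 0.362 m

0.362


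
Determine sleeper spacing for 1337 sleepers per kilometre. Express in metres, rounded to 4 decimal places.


Spacing = 1000 m / number of sleepers
Spacing = 1000 / 1337
Spacing = 0.7479 m

0.7479


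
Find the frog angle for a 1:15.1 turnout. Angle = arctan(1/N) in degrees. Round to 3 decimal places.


1/N = 1/15.1 = 0.066225
angle = arctan(0.066225) = 0.066129 rad
angle = 0.066129 * 180/pi = 3.789 degrees

3.789


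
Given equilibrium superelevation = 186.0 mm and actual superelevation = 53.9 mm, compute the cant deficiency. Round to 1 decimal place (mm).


Cant deficiency = equilibrium cant - actual cant
CD = 186.0 - 53.9
CD = 132.1 mm

132.1


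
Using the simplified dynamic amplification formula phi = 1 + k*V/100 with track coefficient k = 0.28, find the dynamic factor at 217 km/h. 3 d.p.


phi = 1 + k * V / 100
phi = 1 + 0.28 * 217 / 100
phi = 1 + 0.6076
phi = 1.608

1.608


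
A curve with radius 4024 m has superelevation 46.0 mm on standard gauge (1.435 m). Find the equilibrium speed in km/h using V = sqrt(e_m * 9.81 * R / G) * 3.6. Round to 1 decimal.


Convert cant: e = 46.0 mm = 0.0460 m
V_ms = sqrt(0.0460 * 9.81 * 4024 / 1.435)
V_ms = sqrt(1265.414801) = 35.5727 m/s
V = 35.5727 * 3.6 = 128.1 km/h

128.1


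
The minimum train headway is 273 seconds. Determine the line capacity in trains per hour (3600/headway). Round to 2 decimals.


Capacity = 3600 / headway
Capacity = 3600 / 273
Capacity = 13.19 trains/hour

13.19


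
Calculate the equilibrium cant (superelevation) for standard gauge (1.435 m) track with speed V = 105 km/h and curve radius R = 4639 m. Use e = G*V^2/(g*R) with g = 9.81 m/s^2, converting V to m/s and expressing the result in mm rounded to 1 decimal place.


Convert speed: V = 105 / 3.6 = 29.1667 m/s
Apply formula: e = 1.435 * 29.1667^2 / (9.81 * 4639)
e = 1.435 * 850.6944 / 45508.59
e = 0.026825 m = 26.8 mm

26.8


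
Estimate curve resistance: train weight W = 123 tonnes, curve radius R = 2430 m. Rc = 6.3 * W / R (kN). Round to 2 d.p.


Rc = 6.3 * W / R
Rc = 6.3 * 123 / 2430
Rc = 774.9 / 2430
Rc = 0.32 kN

0.32


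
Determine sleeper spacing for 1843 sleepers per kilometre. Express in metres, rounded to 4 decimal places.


Spacing = 1000 m / number of sleepers
Spacing = 1000 / 1843
Spacing = 0.5426 m

0.5426


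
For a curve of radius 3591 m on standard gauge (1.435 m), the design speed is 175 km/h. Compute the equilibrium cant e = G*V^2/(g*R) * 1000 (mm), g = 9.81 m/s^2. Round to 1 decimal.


Convert speed: V = 175 / 3.6 = 48.6111 m/s
Apply formula: e = 1.435 * 48.6111^2 / (9.81 * 3591)
e = 1.435 * 2363.0401 / 35227.71
e = 0.096258 m = 96.3 mm

96.3


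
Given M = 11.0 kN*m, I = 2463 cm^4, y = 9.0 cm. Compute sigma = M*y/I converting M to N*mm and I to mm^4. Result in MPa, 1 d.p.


Convert units:
M = 11.0 kN*m = 11000000 N*mm
y = 9.0 cm = 90 mm
I = 2463 cm^4 = 24630000 mm^4
sigma = 11000000 * 90 / 24630000
sigma = 40.2 MPa

40.2


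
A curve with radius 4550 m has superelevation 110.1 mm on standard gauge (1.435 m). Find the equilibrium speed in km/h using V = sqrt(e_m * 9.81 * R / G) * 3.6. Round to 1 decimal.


Convert cant: e = 110.1 mm = 0.1101 m
V_ms = sqrt(0.1101 * 9.81 * 4550 / 1.435)
V_ms = sqrt(3424.647073) = 58.5205 m/s
V = 58.5205 * 3.6 = 210.7 km/h

210.7


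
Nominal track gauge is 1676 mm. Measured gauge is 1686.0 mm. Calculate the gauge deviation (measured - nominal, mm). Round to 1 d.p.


Deviation = measured - nominal
Deviation = 1686.0 - 1676
Deviation = 10.0 mm

10.0


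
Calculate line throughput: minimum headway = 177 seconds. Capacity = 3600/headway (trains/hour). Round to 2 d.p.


Capacity = 3600 / headway
Capacity = 3600 / 177
Capacity = 20.34 trains/hour

20.34


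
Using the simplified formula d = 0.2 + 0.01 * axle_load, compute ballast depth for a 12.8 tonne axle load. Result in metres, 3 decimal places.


d = 0.2 + 0.01 * 12.8
d = 0.2 + 0.128
d = 0.328 m

0.328


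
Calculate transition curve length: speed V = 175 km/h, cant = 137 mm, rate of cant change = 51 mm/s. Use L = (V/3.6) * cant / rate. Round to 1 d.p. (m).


Convert speed: V = 175 / 3.6 = 48.6111 m/s
L = 48.6111 * 137 / 51
L = 6659.7222 / 51
L = 130.6 m

130.6


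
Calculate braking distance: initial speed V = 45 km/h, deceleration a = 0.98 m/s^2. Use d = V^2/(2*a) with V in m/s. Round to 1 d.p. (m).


Convert speed: V = 45 / 3.6 = 12.5 m/s
V^2 = 156.25
d = 156.25 / (2 * 0.98)
d = 156.25 / 1.96
d = 79.7 m

79.7


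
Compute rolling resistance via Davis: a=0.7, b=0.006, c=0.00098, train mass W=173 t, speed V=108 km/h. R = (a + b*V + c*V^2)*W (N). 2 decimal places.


b*V = 0.006 * 108 = 0.648
c*V^2 = 0.00098 * 11664 = 11.43072
R_per_t = 0.7 + 0.648 + 11.43072 = 12.77872 N/t
R_total = 12.77872 * 173 = 2210.72 N

2210.72


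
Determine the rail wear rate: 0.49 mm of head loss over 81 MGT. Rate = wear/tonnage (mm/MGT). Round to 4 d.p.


Wear rate = total wear / cumulative tonnage
Rate = 0.49 / 81
Rate = 0.0060 mm/MGT

0.0060


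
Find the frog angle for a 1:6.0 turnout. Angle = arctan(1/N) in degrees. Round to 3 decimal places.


1/N = 1/6.0 = 0.166667
angle = arctan(0.166667) = 0.165149 rad
angle = 0.165149 * 180/pi = 9.462 degrees

9.462


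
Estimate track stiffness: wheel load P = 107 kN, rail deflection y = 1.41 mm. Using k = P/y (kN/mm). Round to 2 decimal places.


Track stiffness k = P / y
k = 107 / 1.41
k = 75.89 kN/mm

75.89


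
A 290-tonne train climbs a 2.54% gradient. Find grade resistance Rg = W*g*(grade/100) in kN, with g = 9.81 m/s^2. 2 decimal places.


Rg = W * 9.81 * grade / 100
Rg = 290 * 9.81 * 2.54 / 100
Rg = 2844.9 * 0.0254
Rg = 72.26 kN

72.26


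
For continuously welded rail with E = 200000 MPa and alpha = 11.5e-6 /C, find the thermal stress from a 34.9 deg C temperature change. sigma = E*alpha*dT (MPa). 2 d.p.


sigma = E * alpha * dT
sigma = 200000 * 11.5e-6 * 34.9
sigma = 2.3 * 34.9
sigma = 80.27 MPa

80.27


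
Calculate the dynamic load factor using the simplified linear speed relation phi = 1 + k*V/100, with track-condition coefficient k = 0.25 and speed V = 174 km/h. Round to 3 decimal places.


phi = 1 + k * V / 100
phi = 1 + 0.25 * 174 / 100
phi = 1 + 0.435
phi = 1.435

1.435


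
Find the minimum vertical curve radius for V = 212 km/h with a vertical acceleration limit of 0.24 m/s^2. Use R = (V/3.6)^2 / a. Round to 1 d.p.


Convert speed: V = 212 / 3.6 = 58.8889 m/s
V^2 = 3467.9012 m^2/s^2
R_v = 3467.9012 / 0.24
R_v = 14449.6 m

14449.6


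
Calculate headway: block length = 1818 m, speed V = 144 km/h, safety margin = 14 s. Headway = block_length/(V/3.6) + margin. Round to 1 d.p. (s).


V = 144 / 3.6 = 40.0 m/s
Block traversal time = 1818 / 40.0 = 45.45 s
Headway = 45.45 + 14
Headway = 59.5 s

59.5


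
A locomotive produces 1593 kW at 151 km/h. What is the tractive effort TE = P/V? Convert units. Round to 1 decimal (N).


Convert: P = 1593 kW = 1593000 W
V = 151 / 3.6 = 41.9444 m/s
TE = 1593000 / 41.9444
TE = 37978.8 N

37978.8


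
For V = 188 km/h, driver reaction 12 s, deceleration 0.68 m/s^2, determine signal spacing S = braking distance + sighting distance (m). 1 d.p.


V = 188 / 3.6 = 52.2222 m/s
Braking distance = 52.2222^2 / (2*0.68) = 2005.2651 m
Sighting distance = 52.2222 * 12 = 626.6667 m
S = 2005.2651 + 626.6667 = 2631.9 m

2631.9


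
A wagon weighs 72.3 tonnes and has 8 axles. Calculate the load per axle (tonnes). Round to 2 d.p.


Load per axle = total weight / number of axles
Load = 72.3 / 8
Load = 9.04 tonnes

9.04


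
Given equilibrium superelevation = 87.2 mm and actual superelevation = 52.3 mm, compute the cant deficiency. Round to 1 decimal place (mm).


Cant deficiency = equilibrium cant - actual cant
CD = 87.2 - 52.3
CD = 34.9 mm

34.9


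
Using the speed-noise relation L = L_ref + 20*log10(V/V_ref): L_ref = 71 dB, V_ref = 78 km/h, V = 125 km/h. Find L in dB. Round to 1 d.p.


V/V_ref = 125 / 78 = 1.602564
log10(1.602564) = 0.204815
20 * 0.204815 = 4.0963
L = 71 + 4.0963 = 75.1 dB

75.1


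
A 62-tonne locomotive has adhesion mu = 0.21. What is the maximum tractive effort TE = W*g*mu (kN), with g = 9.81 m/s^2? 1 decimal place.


TE_max = W * g * mu
TE_max = 62 * 9.81 * 0.21
TE_max = 608.22 * 0.21
TE_max = 127.7 kN

127.7


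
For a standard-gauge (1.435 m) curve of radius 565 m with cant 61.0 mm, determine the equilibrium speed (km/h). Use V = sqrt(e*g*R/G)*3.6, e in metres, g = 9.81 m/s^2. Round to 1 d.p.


Convert cant: e = 61.0 mm = 0.0610 m
V_ms = sqrt(0.0610 * 9.81 * 565 / 1.435)
V_ms = sqrt(235.610906) = 15.3496 m/s
V = 15.3496 * 3.6 = 55.3 km/h

55.3


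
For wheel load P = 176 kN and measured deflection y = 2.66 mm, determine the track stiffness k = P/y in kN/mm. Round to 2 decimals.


Track stiffness k = P / y
k = 176 / 2.66
k = 66.17 kN/mm

66.17


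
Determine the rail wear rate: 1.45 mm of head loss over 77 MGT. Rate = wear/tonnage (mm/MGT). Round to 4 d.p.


Wear rate = total wear / cumulative tonnage
Rate = 1.45 / 77
Rate = 0.0188 mm/MGT

0.0188


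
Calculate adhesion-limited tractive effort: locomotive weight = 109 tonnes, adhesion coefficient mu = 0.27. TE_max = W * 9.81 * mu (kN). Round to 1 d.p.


TE_max = W * g * mu
TE_max = 109 * 9.81 * 0.27
TE_max = 1069.29 * 0.27
TE_max = 288.7 kN

288.7


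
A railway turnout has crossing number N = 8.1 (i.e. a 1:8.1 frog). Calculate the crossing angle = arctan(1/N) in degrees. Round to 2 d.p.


1/N = 1/8.1 = 0.123457
angle = arctan(0.123457) = 0.122835 rad
angle = 0.122835 * 180/pi = 7.04 degrees

7.04


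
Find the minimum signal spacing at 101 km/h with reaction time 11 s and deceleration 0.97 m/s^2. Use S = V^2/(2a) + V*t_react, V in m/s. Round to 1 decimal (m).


V = 101 / 3.6 = 28.0556 m/s
Braking distance = 28.0556^2 / (2*0.97) = 405.729 m
Sighting distance = 28.0556 * 11 = 308.6111 m
S = 405.729 + 308.6111 = 714.3 m

714.3


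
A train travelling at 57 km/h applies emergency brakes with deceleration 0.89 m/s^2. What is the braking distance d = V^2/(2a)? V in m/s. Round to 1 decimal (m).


Convert speed: V = 57 / 3.6 = 15.8333 m/s
V^2 = 250.6944
d = 250.6944 / (2 * 0.89)
d = 250.6944 / 1.78
d = 140.8 m

140.8


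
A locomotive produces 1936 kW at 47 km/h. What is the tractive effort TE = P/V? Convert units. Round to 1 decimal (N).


Convert: P = 1936 kW = 1936000 W
V = 47 / 3.6 = 13.0556 m/s
TE = 1936000 / 13.0556
TE = 148289.4 N

148289.4


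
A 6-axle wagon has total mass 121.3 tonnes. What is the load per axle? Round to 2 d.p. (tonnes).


Load per axle = total weight / number of axles
Load = 121.3 / 6
Load = 20.22 tonnes

20.22


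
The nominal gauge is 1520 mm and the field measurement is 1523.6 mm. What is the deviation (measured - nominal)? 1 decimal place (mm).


Deviation = measured - nominal
Deviation = 1523.6 - 1520
Deviation = 3.6 mm

3.6


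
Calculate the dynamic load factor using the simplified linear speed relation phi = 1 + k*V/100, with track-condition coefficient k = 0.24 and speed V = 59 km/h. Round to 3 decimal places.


phi = 1 + k * V / 100
phi = 1 + 0.24 * 59 / 100
phi = 1 + 0.1416
phi = 1.142

1.142


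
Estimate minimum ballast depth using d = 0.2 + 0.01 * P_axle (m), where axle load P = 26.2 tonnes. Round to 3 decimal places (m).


d = 0.2 + 0.01 * 26.2
d = 0.2 + 0.262
d = 0.462 m

0.462


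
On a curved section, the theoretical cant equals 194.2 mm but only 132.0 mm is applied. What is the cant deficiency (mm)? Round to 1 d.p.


Cant deficiency = equilibrium cant - actual cant
CD = 194.2 - 132.0
CD = 62.2 mm

62.2


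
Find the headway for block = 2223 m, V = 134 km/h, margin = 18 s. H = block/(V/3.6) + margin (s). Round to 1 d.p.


V = 134 / 3.6 = 37.2222 m/s
Block traversal time = 2223 / 37.2222 = 59.7224 s
Headway = 59.7224 + 18
Headway = 77.7 s

77.7


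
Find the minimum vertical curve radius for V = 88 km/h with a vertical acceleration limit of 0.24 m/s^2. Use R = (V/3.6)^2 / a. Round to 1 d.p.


Convert speed: V = 88 / 3.6 = 24.4444 m/s
V^2 = 597.5309 m^2/s^2
R_v = 597.5309 / 0.24
R_v = 2489.7 m

2489.7


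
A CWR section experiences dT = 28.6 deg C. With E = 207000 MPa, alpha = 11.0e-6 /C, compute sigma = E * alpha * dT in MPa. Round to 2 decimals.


sigma = E * alpha * dT
sigma = 207000 * 11.0e-6 * 28.6
sigma = 2.277 * 28.6
sigma = 65.12 MPa

65.12


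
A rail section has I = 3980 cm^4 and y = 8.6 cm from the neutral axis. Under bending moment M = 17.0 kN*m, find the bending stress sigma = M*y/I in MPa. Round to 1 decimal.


Convert units:
M = 17.0 kN*m = 17000000 N*mm
y = 8.6 cm = 86 mm
I = 3980 cm^4 = 39800000 mm^4
sigma = 17000000 * 86 / 39800000
sigma = 36.7 MPa

36.7


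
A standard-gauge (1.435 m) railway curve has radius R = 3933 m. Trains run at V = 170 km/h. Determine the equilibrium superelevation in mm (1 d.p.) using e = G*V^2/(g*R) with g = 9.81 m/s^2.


Convert speed: V = 170 / 3.6 = 47.2222 m/s
Apply formula: e = 1.435 * 47.2222^2 / (9.81 * 3933)
e = 1.435 * 2229.9383 / 38582.73
e = 0.082938 m = 82.9 mm

82.9


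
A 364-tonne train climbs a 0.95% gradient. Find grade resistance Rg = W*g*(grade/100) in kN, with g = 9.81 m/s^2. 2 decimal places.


Rg = W * 9.81 * grade / 100
Rg = 364 * 9.81 * 0.95 / 100
Rg = 3570.84 * 0.0095
Rg = 33.92 kN

33.92


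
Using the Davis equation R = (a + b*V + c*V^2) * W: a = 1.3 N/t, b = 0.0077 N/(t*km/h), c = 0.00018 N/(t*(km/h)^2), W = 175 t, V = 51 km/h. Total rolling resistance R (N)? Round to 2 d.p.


b*V = 0.0077 * 51 = 0.3927
c*V^2 = 0.00018 * 2601 = 0.46818
R_per_t = 1.3 + 0.3927 + 0.46818 = 2.16088 N/t
R_total = 2.16088 * 175 = 378.15 N

378.15


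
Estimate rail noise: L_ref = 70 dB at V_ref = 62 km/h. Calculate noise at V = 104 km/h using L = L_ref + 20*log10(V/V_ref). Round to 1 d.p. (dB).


V/V_ref = 104 / 62 = 1.677419
log10(1.677419) = 0.224642
20 * 0.224642 = 4.4928
L = 70 + 4.4928 = 74.5 dB

74.5


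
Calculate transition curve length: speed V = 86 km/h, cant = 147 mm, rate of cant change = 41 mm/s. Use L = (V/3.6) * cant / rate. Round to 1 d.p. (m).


Convert speed: V = 86 / 3.6 = 23.8889 m/s
L = 23.8889 * 147 / 41
L = 3511.6667 / 41
L = 85.7 m

85.7


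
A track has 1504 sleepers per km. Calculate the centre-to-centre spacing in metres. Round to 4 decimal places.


Spacing = 1000 m / number of sleepers
Spacing = 1000 / 1504
Spacing = 0.6649 m

0.6649


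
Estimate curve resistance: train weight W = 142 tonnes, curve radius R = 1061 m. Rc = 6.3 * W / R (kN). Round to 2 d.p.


Rc = 6.3 * W / R
Rc = 6.3 * 142 / 1061
Rc = 894.6 / 1061
Rc = 0.84 kN

0.84


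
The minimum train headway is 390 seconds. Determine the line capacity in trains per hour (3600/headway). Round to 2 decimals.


Capacity = 3600 / headway
Capacity = 3600 / 390
Capacity = 9.23 trains/hour

9.23


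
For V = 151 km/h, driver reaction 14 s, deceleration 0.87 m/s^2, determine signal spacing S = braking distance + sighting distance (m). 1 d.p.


V = 151 / 3.6 = 41.9444 m/s
Braking distance = 41.9444^2 / (2*0.87) = 1011.1129 m
Sighting distance = 41.9444 * 14 = 587.2222 m
S = 1011.1129 + 587.2222 = 1598.3 m

1598.3


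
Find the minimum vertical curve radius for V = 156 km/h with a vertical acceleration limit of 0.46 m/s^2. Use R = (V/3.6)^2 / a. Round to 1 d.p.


Convert speed: V = 156 / 3.6 = 43.3333 m/s
V^2 = 1877.7778 m^2/s^2
R_v = 1877.7778 / 0.46
R_v = 4082.1 m

4082.1


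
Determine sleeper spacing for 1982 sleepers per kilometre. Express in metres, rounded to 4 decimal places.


Spacing = 1000 m / number of sleepers
Spacing = 1000 / 1982
Spacing = 0.5045 m

0.5045


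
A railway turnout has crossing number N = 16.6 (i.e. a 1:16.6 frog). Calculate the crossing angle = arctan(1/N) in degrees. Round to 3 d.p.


1/N = 1/16.6 = 0.060241
angle = arctan(0.060241) = 0.060168 rad
angle = 0.060168 * 180/pi = 3.447 degrees

3.447


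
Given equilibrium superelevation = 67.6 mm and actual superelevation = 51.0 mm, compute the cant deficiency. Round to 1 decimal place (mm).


Cant deficiency = equilibrium cant - actual cant
CD = 67.6 - 51.0
CD = 16.6 mm

16.6


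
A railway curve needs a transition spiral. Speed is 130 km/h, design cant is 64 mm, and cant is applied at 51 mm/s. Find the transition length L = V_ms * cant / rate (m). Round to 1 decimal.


Convert speed: V = 130 / 3.6 = 36.1111 m/s
L = 36.1111 * 64 / 51
L = 2311.1111 / 51
L = 45.3 m

45.3


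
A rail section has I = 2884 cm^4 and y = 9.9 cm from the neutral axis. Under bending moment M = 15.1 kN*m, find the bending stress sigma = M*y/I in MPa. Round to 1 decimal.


Convert units:
M = 15.1 kN*m = 15100000 N*mm
y = 9.9 cm = 99 mm
I = 2884 cm^4 = 28840000 mm^4
sigma = 15100000 * 99 / 28840000
sigma = 51.8 MPa

51.8


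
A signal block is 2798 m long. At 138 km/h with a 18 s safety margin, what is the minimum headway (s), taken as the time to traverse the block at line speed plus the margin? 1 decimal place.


V = 138 / 3.6 = 38.3333 m/s
Block traversal time = 2798 / 38.3333 = 72.9913 s
Headway = 72.9913 + 18
Headway = 91.0 s

91.0


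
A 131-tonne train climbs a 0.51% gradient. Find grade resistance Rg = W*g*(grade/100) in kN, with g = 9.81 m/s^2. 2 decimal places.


Rg = W * 9.81 * grade / 100
Rg = 131 * 9.81 * 0.51 / 100
Rg = 1285.11 * 0.0051
Rg = 6.55 kN

6.55


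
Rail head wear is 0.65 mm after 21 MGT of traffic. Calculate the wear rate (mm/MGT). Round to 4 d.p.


Wear rate = total wear / cumulative tonnage
Rate = 0.65 / 21
Rate = 0.0310 mm/MGT

0.0310


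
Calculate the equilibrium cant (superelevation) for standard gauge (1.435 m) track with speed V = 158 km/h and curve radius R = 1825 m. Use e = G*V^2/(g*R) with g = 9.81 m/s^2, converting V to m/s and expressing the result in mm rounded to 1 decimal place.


Convert speed: V = 158 / 3.6 = 43.8889 m/s
Apply formula: e = 1.435 * 43.8889^2 / (9.81 * 1825)
e = 1.435 * 1926.2346 / 17903.25
e = 0.154394 m = 154.4 mm

154.4


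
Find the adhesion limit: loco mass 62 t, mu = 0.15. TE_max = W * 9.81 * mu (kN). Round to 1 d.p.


TE_max = W * g * mu
TE_max = 62 * 9.81 * 0.15
TE_max = 608.22 * 0.15
TE_max = 91.2 kN

91.2


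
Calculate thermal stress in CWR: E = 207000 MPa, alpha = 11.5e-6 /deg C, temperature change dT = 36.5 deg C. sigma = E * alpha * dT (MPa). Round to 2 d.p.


sigma = E * alpha * dT
sigma = 207000 * 11.5e-6 * 36.5
sigma = 2.3805 * 36.5
sigma = 86.89 MPa

86.89


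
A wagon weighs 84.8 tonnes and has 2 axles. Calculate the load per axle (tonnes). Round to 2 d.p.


Load per axle = total weight / number of axles
Load = 84.8 / 2
Load = 42.40 tonnes

42.40


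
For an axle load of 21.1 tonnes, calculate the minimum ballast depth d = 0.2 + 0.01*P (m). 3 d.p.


d = 0.2 + 0.01 * 21.1
d = 0.2 + 0.211
d = 0.411 m

0.411


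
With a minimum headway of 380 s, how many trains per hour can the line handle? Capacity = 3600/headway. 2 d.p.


Capacity = 3600 / headway
Capacity = 3600 / 380
Capacity = 9.47 trains/hour

9.47


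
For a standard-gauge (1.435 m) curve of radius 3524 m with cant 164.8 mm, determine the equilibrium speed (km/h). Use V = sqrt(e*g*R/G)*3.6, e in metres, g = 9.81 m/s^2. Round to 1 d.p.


Convert cant: e = 164.8 mm = 0.1648 m
V_ms = sqrt(0.1648 * 9.81 * 3524 / 1.435)
V_ms = sqrt(3970.180148) = 63.0094 m/s
V = 63.0094 * 3.6 = 226.8 km/h

226.8


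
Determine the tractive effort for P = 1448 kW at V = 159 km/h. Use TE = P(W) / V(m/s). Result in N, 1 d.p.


Convert: P = 1448 kW = 1448000 W
V = 159 / 3.6 = 44.1667 m/s
TE = 1448000 / 44.1667
TE = 32784.9 N

32784.9


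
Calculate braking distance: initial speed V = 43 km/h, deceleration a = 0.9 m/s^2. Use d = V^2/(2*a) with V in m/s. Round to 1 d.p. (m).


Convert speed: V = 43 / 3.6 = 11.9444 m/s
V^2 = 142.6698
d = 142.6698 / (2 * 0.9)
d = 142.6698 / 1.8
d = 79.3 m

79.3


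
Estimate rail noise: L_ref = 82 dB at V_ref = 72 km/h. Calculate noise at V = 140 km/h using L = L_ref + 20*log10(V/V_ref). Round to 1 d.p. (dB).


V/V_ref = 140 / 72 = 1.944444
log10(1.944444) = 0.288796
20 * 0.288796 = 5.7759
L = 82 + 5.7759 = 87.8 dB

87.8


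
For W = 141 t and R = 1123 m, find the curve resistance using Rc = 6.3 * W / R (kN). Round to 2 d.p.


Rc = 6.3 * W / R
Rc = 6.3 * 141 / 1123
Rc = 888.3 / 1123
Rc = 0.79 kN

0.79


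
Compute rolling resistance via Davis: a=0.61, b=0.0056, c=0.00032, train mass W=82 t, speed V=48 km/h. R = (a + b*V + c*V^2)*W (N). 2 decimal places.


b*V = 0.0056 * 48 = 0.2688
c*V^2 = 0.00032 * 2304 = 0.73728
R_per_t = 0.61 + 0.2688 + 0.73728 = 1.61608 N/t
R_total = 1.61608 * 82 = 132.52 N

132.52


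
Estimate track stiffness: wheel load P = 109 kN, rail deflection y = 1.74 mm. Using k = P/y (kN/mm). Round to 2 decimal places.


Track stiffness k = P / y
k = 109 / 1.74
k = 62.64 kN/mm

62.64


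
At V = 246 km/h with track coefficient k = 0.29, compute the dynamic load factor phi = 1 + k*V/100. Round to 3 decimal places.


phi = 1 + k * V / 100
phi = 1 + 0.29 * 246 / 100
phi = 1 + 0.7134
phi = 1.713

1.713


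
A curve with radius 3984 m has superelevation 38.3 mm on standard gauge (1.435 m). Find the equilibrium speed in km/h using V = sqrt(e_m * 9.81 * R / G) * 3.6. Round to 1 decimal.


Convert cant: e = 38.3 mm = 0.0383 m
V_ms = sqrt(0.0383 * 9.81 * 3984 / 1.435)
V_ms = sqrt(1043.122252) = 32.2974 m/s
V = 32.2974 * 3.6 = 116.3 km/h

116.3


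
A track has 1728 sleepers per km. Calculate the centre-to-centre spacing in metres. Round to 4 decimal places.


Spacing = 1000 m / number of sleepers
Spacing = 1000 / 1728
Spacing = 0.5787 m

0.5787


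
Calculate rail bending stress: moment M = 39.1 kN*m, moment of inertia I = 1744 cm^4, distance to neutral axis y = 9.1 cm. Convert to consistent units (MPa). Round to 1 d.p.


Convert units:
M = 39.1 kN*m = 39100000 N*mm
y = 9.1 cm = 91 mm
I = 1744 cm^4 = 17440000 mm^4
sigma = 39100000 * 91 / 17440000
sigma = 204.0 MPa

204.0


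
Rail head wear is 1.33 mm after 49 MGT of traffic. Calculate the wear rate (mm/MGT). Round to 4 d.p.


Wear rate = total wear / cumulative tonnage
Rate = 1.33 / 49
Rate = 0.0271 mm/MGT

0.0271


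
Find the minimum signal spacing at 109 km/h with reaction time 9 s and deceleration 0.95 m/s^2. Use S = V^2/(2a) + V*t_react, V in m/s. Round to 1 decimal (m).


V = 109 / 3.6 = 30.2778 m/s
Braking distance = 30.2778^2 / (2*0.95) = 482.4968 m
Sighting distance = 30.2778 * 9 = 272.5 m
S = 482.4968 + 272.5 = 755.0 m

755.0


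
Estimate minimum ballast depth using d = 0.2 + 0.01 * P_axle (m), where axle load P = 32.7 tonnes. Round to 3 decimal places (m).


d = 0.2 + 0.01 * 32.7
d = 0.2 + 0.327
d = 0.527 m

0.527


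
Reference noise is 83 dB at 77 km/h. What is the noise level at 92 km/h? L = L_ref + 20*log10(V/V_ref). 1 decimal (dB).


V/V_ref = 92 / 77 = 1.194805
log10(1.194805) = 0.077297
20 * 0.077297 = 1.5459
L = 83 + 1.5459 = 84.5 dB

84.5


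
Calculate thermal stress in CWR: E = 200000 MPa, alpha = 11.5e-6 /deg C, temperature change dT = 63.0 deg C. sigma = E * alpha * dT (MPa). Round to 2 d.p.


sigma = E * alpha * dT
sigma = 200000 * 11.5e-6 * 63.0
sigma = 2.3 * 63.0
sigma = 144.90 MPa

144.90


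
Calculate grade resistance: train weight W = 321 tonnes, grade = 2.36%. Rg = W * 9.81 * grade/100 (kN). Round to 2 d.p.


Rg = W * 9.81 * grade / 100
Rg = 321 * 9.81 * 2.36 / 100
Rg = 3149.01 * 0.0236
Rg = 74.32 kN

74.32


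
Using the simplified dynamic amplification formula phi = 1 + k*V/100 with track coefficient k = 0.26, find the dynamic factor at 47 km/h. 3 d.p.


phi = 1 + k * V / 100
phi = 1 + 0.26 * 47 / 100
phi = 1 + 0.1222
phi = 1.122

1.122


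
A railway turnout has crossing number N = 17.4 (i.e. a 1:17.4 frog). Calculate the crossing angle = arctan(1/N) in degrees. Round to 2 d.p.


1/N = 1/17.4 = 0.057471
angle = arctan(0.057471) = 0.057408 rad
angle = 0.057408 * 180/pi = 3.29 degrees

3.29


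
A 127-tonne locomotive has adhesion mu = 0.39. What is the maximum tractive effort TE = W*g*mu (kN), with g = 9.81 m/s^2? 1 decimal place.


TE_max = W * g * mu
TE_max = 127 * 9.81 * 0.39
TE_max = 1245.87 * 0.39
TE_max = 485.9 kN

485.9


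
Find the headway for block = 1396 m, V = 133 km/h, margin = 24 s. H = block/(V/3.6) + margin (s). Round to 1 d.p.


V = 133 / 3.6 = 36.9444 m/s
Block traversal time = 1396 / 36.9444 = 37.7865 s
Headway = 37.7865 + 24
Headway = 61.8 s

61.8


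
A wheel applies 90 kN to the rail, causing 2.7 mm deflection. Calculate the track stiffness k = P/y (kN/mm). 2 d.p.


Track stiffness k = P / y
k = 90 / 2.7
k = 33.33 kN/mm

33.33


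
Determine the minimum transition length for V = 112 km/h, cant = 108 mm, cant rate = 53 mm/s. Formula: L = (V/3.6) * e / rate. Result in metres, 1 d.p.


Convert speed: V = 112 / 3.6 = 31.1111 m/s
L = 31.1111 * 108 / 53
L = 3360.0 / 53
L = 63.4 m

63.4


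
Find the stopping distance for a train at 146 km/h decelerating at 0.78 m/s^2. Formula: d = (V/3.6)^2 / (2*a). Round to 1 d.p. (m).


Convert speed: V = 146 / 3.6 = 40.5556 m/s
V^2 = 1644.7531
d = 1644.7531 / (2 * 0.78)
d = 1644.7531 / 1.56
d = 1054.3 m

1054.3


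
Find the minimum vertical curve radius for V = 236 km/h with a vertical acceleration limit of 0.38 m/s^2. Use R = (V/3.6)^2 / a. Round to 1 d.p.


Convert speed: V = 236 / 3.6 = 65.5556 m/s
V^2 = 4297.5309 m^2/s^2
R_v = 4297.5309 / 0.38
R_v = 11309.3 m

11309.3
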